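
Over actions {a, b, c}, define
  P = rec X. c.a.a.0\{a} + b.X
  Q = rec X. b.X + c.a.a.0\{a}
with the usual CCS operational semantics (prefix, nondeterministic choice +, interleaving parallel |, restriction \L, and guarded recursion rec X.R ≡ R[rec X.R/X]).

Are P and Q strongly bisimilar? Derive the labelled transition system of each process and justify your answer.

LTS(P): 4 reachable states
  s0 = rec X. c.a.a.0\{a} + b.X → --b--▸ s0, --c--▸ s1
  s1 = a.a.0\{a} → --a--▸ s2
  s2 = a.0\{a} → --a--▸ s3
  s3 = 0\{a} → stopped
LTS(Q): 4 reachable states
  t0 = rec X. b.X + c.a.a.0\{a} → --b--▸ t0, --c--▸ t1
  t1 = a.a.0\{a} → --a--▸ t2
  t2 = a.0\{a} → --a--▸ t3
  t3 = 0\{a} → stopped
Coarsest stable partition (strong bisimilarity classes):
  B0 = {s0, t0}
  B1 = {s1, t1}
  B2 = {s2, t2}
  B3 = {s3, t3}
s0 ∈ B0, t0 ∈ B0 → same block

P ~ Q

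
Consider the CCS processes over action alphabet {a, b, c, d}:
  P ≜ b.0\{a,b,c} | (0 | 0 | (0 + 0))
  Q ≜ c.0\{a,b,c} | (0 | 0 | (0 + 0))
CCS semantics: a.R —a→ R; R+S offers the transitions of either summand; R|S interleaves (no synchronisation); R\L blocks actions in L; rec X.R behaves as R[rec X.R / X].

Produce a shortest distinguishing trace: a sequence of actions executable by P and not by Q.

P's transition system — 2 states:
  u0 = b.0\{a,b,c} | (0 | 0 | (0 + 0)) has moves —b→ u1
  u1 = 0\{a,b,c} | (0 | 0 | (0 + 0)) has moves stopped
Q's transition system — 2 states:
  v0 = c.0\{a,b,c} | (0 | 0 | (0 + 0)) has moves —c→ v1
  v1 = 0\{a,b,c} | (0 | 0 | (0 + 0)) has moves stopped
Executing b from P (initial set {u0}):
  [1] b ⇒ {u1}
  ✓ P
Executing b from Q (initial set {v0}):
  [1] b ⇒ no successor for Q

b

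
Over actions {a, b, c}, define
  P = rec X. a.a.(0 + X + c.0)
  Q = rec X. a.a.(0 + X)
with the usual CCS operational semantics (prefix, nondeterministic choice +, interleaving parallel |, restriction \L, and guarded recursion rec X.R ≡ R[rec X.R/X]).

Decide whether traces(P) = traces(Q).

traces(P) ≠ traces(Q) — witness ⟨aac⟩

P's transition system — 4 states:
  u0 = rec X. a.a.(0 + X + c.0) → -a-> u1
  u1 = a.(0 + (rec X. a.a.(0 + X + c.0)) + c.0) → -a-> u2
  u2 = 0 + (rec X. a.a.(0 + X + c.0)) + c.0 → -a-> u1, -c-> u3
  u3 = 0 → stopped
Q's transition system — 3 states:
  v0 = rec X. a.a.(0 + X) → -a-> v1
  v1 = a.(0 + (rec X. a.a.(0 + X))) → -a-> v2
  v2 = 0 + (rec X. a.a.(0 + X)) → -a-> v1
Run σ = ⟨aac⟩ on P: start {u0}
  after a @ step 1: {u1}
  after a @ step 2: {u2}
  after c @ step 3: {u3}
  P completes σ.
Run σ = ⟨aac⟩ on Q: start {v0}
  after a @ step 1: {v1}
  after a @ step 2: {v2}
  after c @ step 3: ∅  — Q cannot continue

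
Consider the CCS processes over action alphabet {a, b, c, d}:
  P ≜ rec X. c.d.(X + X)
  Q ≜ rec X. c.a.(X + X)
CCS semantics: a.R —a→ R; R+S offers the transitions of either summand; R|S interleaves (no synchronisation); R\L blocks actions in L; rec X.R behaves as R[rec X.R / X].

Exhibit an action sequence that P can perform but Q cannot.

cd

P's transition system — 3 states:
  u0 = rec X. c.d.(X + X) | -c-> u1
  u1 = d.((rec X. c.d.(X + X)) + (rec X. c.d.(X + X))) | -d-> u2
  u2 = (rec X. c.d.(X + X)) + (rec X. c.d.(X + X)) | -c-> u1
Q's transition system — 3 states:
  v0 = rec X. c.a.(X + X) | -c-> v1
  v1 = a.((rec X. c.a.(X + X)) + (rec X. c.a.(X + X))) | -a-> v2
  v2 = (rec X. c.a.(X + X)) + (rec X. c.a.(X + X)) | -c-> v1
Executing cd from P (initial set {u0}):
  step 1 (c): {u1}
  step 2 (d): {u2}
  P completes σ.
Executing cd from Q (initial set {v0}):
  step 1 (c): {v1}
  step 2 (d): ∅  — Q cannot continue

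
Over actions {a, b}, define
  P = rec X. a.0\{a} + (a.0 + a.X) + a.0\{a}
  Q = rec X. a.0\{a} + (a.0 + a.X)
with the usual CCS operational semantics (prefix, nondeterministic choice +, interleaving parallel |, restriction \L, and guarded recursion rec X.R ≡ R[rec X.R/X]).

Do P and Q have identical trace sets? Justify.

trace-equivalent

LTS(P): 3 reachable states
  u0 = rec X. a.0\{a} + (a.0 + a.X) + a.0\{a} → -a-> u0, -a-> u1, -a-> u2
  u1 = 0 → (no moves)
  u2 = 0\{a} → (no moves)
LTS(Q): 3 reachable states
  v0 = rec X. a.0\{a} + (a.0 + a.X) → -a-> v0, -a-> v1, -a-> v2
  v1 = 0 → (no moves)
  v2 = 0\{a} → (no moves)
Bisimilarity quotient blocks:
  B0 = {u0, v0}
  B1 = {u1, u2, v1, v2}
u0 ∈ B0, v0 ∈ B0 → same block
Bisimilar ⇒ trace-equivalent.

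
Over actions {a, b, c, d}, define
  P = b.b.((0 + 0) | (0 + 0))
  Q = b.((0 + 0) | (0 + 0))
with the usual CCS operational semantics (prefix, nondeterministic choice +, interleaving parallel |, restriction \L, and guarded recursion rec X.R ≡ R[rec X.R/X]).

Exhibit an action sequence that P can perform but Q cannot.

LTS(P): 3 reachable states
  m0 = b.b.((0 + 0) | (0 + 0)) has moves =b=> m1
  m1 = b.((0 + 0) | (0 + 0)) has moves =b=> m2
  m2 = (0 + 0) | (0 + 0) has moves (no moves)
LTS(Q): 2 reachable states
  n0 = b.((0 + 0) | (0 + 0)) has moves =b=> n1
  n1 = (0 + 0) | (0 + 0) has moves (no moves)
Run σ = ⟨bb⟩ on P: start {m0}
  after b @ step 1: {m1}
  after b @ step 2: {m2}
  ✓ P
Run σ = ⟨bb⟩ on Q: start {n0}
  after b @ step 1: {n1}
  after b @ step 2: ∅  — Q cannot continue

bb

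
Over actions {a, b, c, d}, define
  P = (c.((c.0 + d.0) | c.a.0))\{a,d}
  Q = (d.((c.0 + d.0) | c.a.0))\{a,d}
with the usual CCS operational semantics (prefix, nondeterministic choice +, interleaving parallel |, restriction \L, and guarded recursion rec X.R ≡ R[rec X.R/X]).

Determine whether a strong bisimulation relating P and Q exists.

NO

Reachable graph of P (5 states):
  m0 = (c.((c.0 + d.0) | c.a.0))\{a,d} → =c=> m1
  m1 = ((c.0 + d.0) | c.a.0)\{a,d} → =c=> m2, =c=> m3
  m2 = ((c.0 + d.0) | a.0)\{a,d} → =c=> m4
  m3 = (0 | c.a.0)\{a,d} → =c=> m4
  m4 = (0 | a.0)\{a,d} → deadlocked
Reachable graph of Q (1 states):
  n0 = (d.((c.0 + d.0) | c.a.0))\{a,d} → deadlocked
Bisimilarity quotient blocks:
  B0 = {m0}
  B1 = {m1}
  B2 = {m2, m3}
  B3 = {m4, n0}
m0 ∈ B0, n0 ∈ B3 → different blocks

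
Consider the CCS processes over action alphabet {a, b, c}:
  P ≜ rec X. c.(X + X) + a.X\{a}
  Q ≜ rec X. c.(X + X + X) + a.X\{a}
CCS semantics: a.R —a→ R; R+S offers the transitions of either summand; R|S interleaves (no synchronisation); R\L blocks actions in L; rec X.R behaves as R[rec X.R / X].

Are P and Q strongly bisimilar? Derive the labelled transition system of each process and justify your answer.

LTS(P): 4 reachable states
  s0 = rec X. c.(X + X) + a.X\{a} :: -a-> s1, -c-> s2
  s1 = (rec X. c.(X + X) + a.X\{a})\{a} :: -c-> s3
  s2 = (rec X. c.(X + X) + a.X\{a}) + (rec X. c.(X + X) + a.X\{a}) :: -a-> s1, -c-> s2
  s3 = ((rec X. c.(X + X) + a.X\{a}) + (rec X. c.(X + X) + a.X\{a}))\{a} :: -c-> s3
LTS(Q): 4 reachable states
  t0 = rec X. c.(X + X + X) + a.X\{a} :: -a-> t1, -c-> t2
  t1 = (rec X. c.(X + X + X) + a.X\{a})\{a} :: -c-> t3
  t2 = (rec X. c.(X + X + X) + a.X\{a}) + (rec X. c.(X + X + X) + a.X\{a}) + (rec X. c.(X + X + X) + a.X\{a}) :: -a-> t1, -c-> t2
  t3 = ((rec X. c.(X + X + X) + a.X\{a}) + (rec X. c.(X + X + X) + a.X\{a}) + (rec X. c.(X + X + X) + a.X\{a}))\{a} :: -c-> t3
Coarsest stable partition (strong bisimilarity classes):
  B0 = {s0, s2, t0, t2}
  B1 = {s1, s3, t1, t3}
s0 ∈ B0, t0 ∈ B0 → same block

bisimilar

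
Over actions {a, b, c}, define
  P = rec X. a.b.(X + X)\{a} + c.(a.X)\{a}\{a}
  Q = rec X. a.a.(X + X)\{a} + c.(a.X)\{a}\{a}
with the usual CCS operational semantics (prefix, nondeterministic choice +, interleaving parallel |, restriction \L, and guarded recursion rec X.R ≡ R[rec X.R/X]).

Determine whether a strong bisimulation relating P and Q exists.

NO

Reachable graph of P (5 states):
  p0 = rec X. a.b.(X + X)\{a} + c.(a.X)\{a}\{a} | =a=> p1, =c=> p2
  p1 = b.((rec X. a.b.(X + X)\{a} + c.(a.X)\{a}\{a}) + (rec X. a.b.(X + X)\{a} + c.(a.X)\{a}\{a}))\{a} | =b=> p3
  p2 = (a.(rec X. a.b.(X + X)\{a} + c.(a.X)\{a}\{a}))\{a}\{a} | ·
  p3 = ((rec X. a.b.(X + X)\{a} + c.(a.X)\{a}\{a}) + (rec X. a.b.(X + X)\{a} + c.(a.X)\{a}\{a}))\{a} | =c=> p4
  p4 = (a.(rec X. a.b.(X + X)\{a} + c.(a.X)\{a}\{a}))\{a}\{a}\{a} | ·
Reachable graph of Q (5 states):
  q0 = rec X. a.a.(X + X)\{a} + c.(a.X)\{a}\{a} | =a=> q1, =c=> q2
  q1 = a.((rec X. a.a.(X + X)\{a} + c.(a.X)\{a}\{a}) + (rec X. a.a.(X + X)\{a} + c.(a.X)\{a}\{a}))\{a} | =a=> q3
  q2 = (a.(rec X. a.a.(X + X)\{a} + c.(a.X)\{a}\{a}))\{a}\{a} | ·
  q3 = ((rec X. a.a.(X + X)\{a} + c.(a.X)\{a}\{a}) + (rec X. a.a.(X + X)\{a} + c.(a.X)\{a}\{a}))\{a} | =c=> q4
  q4 = (a.(rec X. a.a.(X + X)\{a} + c.(a.X)\{a}\{a}))\{a}\{a}\{a} | ·
Bisimilarity quotient blocks:
  B0 = {p0}
  B1 = {p1}
  B2 = {p3, q3}
  B3 = {p2, p4, q2, q4}
  B4 = {q0}
  B5 = {q1}
p0 ∈ B0, q0 ∈ B4 → different blocks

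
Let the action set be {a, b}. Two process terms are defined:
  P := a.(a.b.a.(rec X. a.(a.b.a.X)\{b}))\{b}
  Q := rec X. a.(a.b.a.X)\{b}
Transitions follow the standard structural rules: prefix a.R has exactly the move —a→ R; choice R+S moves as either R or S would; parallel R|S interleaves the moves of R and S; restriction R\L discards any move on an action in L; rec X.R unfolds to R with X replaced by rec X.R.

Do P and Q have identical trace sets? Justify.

P's transition system — 3 states:
  s0 = a.(a.b.a.(rec X. a.(a.b.a.X)\{b}))\{b} | --a--▸ s1
  s1 = (a.b.a.(rec X. a.(a.b.a.X)\{b}))\{b} | --a--▸ s2
  s2 = (b.a.(rec X. a.(a.b.a.X)\{b}))\{b} | ·
Q's transition system — 3 states:
  t0 = rec X. a.(a.b.a.X)\{b} | --a--▸ t1
  t1 = (a.b.a.(rec X. a.(a.b.a.X)\{b}))\{b} | --a--▸ t2
  t2 = (b.a.(rec X. a.(a.b.a.X)\{b}))\{b} | ·
Coarsest stable partition (strong bisimilarity classes):
  B0 = {s0, t0}
  B1 = {s1, t1}
  B2 = {s2, t2}
s0 ∈ B0, t0 ∈ B0 → same block
Bisimilar ⇒ trace-equivalent.

YES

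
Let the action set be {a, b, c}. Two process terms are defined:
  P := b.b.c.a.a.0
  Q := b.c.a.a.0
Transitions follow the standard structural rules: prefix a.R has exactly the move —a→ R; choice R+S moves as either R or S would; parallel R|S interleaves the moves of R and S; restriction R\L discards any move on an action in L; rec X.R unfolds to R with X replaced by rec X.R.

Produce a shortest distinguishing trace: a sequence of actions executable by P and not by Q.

bb

P's transition system — 6 states:
  p0 = b.b.c.a.a.0 | -b-> p1
  p1 = b.c.a.a.0 | -b-> p2
  p2 = c.a.a.0 | -c-> p3
  p3 = a.a.0 | -a-> p4
  p4 = a.0 | -a-> p5
  p5 = 0 | ∅
Q's transition system — 5 states:
  q0 = b.c.a.a.0 | -b-> q1
  q1 = c.a.a.0 | -c-> q2
  q2 = a.a.0 | -a-> q3
  q3 = a.0 | -a-> q4
  q4 = 0 | ∅
Executing bb from P (initial set {p0}):
  [1] b ⇒ {p1}
  [2] b ⇒ {p2}
  ✓ P
Executing bb from Q (initial set {q0}):
  [1] b ⇒ {q1}
  [2] b ⇒ ∅ (Q stuck)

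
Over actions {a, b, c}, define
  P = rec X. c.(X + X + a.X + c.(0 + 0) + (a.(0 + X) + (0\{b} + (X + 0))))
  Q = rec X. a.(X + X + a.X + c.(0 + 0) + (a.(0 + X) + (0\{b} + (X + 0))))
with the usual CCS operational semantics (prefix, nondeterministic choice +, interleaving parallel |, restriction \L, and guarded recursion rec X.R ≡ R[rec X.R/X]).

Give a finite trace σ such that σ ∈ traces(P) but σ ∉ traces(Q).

c

P's transition system — 4 states:
  p0 = rec X. c.(X + X + a.X + c.(0 + 0) + (a.(0 + X) + (0\{b} + (X + 0)))) :: ··c··> p1
  p1 = (rec X. c.(X + X + a.X + c.(0 + 0) + (a.(0 + X) + (0\{b} + (X + 0))))) + (rec X. c.(X + X + a.X + c.(0 + 0) + (a.(0 + X) + (0\{b} + (X + 0))))) + a.(rec X. c.(X + X + a.X + c.(0 + 0) + (a.(0 + X) + (0\{b} + (X + 0))))) + c.(0 + 0) + (a.(0 + (rec X. c.(X + X + a.X + c.(0 + 0) + (a.(0 + X) + (0\{b} + (X + 0)))))) + (0\{b} + ((rec X. c.(X + X + a.X + c.(0 + 0) + (a.(0 + X) + (0\{b} + (X + 0))))) + 0))) :: ··a··> p0, ··a··> p2, ··c··> p1, ··c··> p3
  p2 = 0 + (rec X. c.(X + X + a.X + c.(0 + 0) + (a.(0 + X) + (0\{b} + (X + 0))))) :: ··c··> p1
  p3 = 0 + 0 :: deadlocked
Q's transition system — 4 states:
  q0 = rec X. a.(X + X + a.X + c.(0 + 0) + (a.(0 + X) + (0\{b} + (X + 0)))) :: ··a··> q1
  q1 = (rec X. a.(X + X + a.X + c.(0 + 0) + (a.(0 + X) + (0\{b} + (X + 0))))) + (rec X. a.(X + X + a.X + c.(0 + 0) + (a.(0 + X) + (0\{b} + (X + 0))))) + a.(rec X. a.(X + X + a.X + c.(0 + 0) + (a.(0 + X) + (0\{b} + (X + 0))))) + c.(0 + 0) + (a.(0 + (rec X. a.(X + X + a.X + c.(0 + 0) + (a.(0 + X) + (0\{b} + (X + 0)))))) + (0\{b} + ((rec X. a.(X + X + a.X + c.(0 + 0) + (a.(0 + X) + (0\{b} + (X + 0))))) + 0))) :: ··a··> q0, ··a··> q1, ··a··> q2, ··c··> q3
  q2 = 0 + (rec X. a.(X + X + a.X + c.(0 + 0) + (a.(0 + X) + (0\{b} + (X + 0))))) :: ··a··> q1
  q3 = 0 + 0 :: deadlocked
Run σ = ⟨c⟩ on P: start {p0}
  [1] c ⇒ {p1}
  — P admits the full trace.
Run σ = ⟨c⟩ on Q: start {q0}
  [1] c ⇒ ∅  — Q cannot continue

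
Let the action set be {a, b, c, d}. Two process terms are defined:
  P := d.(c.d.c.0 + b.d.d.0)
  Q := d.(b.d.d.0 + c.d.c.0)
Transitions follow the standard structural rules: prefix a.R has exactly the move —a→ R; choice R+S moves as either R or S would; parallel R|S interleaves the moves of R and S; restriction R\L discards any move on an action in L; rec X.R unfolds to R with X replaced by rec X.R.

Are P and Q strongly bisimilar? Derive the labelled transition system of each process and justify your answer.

P's transition system — 7 states:
  p0 = d.(c.d.c.0 + b.d.d.0) → --d--▸ p1
  p1 = c.d.c.0 + b.d.d.0 → --b--▸ p2, --c--▸ p3
  p2 = d.d.0 → --d--▸ p4
  p3 = d.c.0 → --d--▸ p5
  p4 = d.0 → --d--▸ p6
  p5 = c.0 → --c--▸ p6
  p6 = 0 → (no moves)
Q's transition system — 7 states:
  q0 = d.(b.d.d.0 + c.d.c.0) → --d--▸ q1
  q1 = b.d.d.0 + c.d.c.0 → --b--▸ q2, --c--▸ q3
  q2 = d.d.0 → --d--▸ q4
  q3 = d.c.0 → --d--▸ q5
  q4 = d.0 → --d--▸ q6
  q5 = c.0 → --c--▸ q6
  q6 = 0 → (no moves)
Coarsest stable partition (strong bisimilarity classes):
  B0 = {p0, q0}
  B1 = {p1, q1}
  B2 = {p3, q3}
  B3 = {p5, q5}
  B4 = {p6, q6}
  B5 = {p2, q2}
  B6 = {p4, q4}
p0 ∈ B0, q0 ∈ B0 → same block

bisimilar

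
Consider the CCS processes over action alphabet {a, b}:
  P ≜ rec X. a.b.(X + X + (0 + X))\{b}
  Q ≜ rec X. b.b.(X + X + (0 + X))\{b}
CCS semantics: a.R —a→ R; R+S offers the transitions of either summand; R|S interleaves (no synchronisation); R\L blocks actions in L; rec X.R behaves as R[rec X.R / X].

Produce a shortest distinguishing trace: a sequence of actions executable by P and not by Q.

Reachable graph of P (4 states):
  s0 = rec X. a.b.(X + X + (0 + X))\{b} :: --a--▸ s1
  s1 = b.((rec X. a.b.(X + X + (0 + X))\{b}) + (rec X. a.b.(X + X + (0 + X))\{b}) + (0 + (rec X. a.b.(X + X + (0 + X))\{b})))\{b} :: --b--▸ s2
  s2 = ((rec X. a.b.(X + X + (0 + X))\{b}) + (rec X. a.b.(X + X + (0 + X))\{b}) + (0 + (rec X. a.b.(X + X + (0 + X))\{b})))\{b} :: --a--▸ s3
  s3 = (b.((rec X. a.b.(X + X + (0 + X))\{b}) + (rec X. a.b.(X + X + (0 + X))\{b}) + (0 + (rec X. a.b.(X + X + (0 + X))\{b})))\{b})\{b} :: stopped
Reachable graph of Q (3 states):
  t0 = rec X. b.b.(X + X + (0 + X))\{b} :: --b--▸ t1
  t1 = b.((rec X. b.b.(X + X + (0 + X))\{b}) + (rec X. b.b.(X + X + (0 + X))\{b}) + (0 + (rec X. b.b.(X + X + (0 + X))\{b})))\{b} :: --b--▸ t2
  t2 = ((rec X. b.b.(X + X + (0 + X))\{b}) + (rec X. b.b.(X + X + (0 + X))\{b}) + (0 + (rec X. b.b.(X + X + (0 + X))\{b})))\{b} :: stopped
Run σ = ⟨a⟩ on P: start {s0}
  [1] a ⇒ {s1}
  — P admits the full trace.
Run σ = ⟨a⟩ on Q: start {t0}
  [1] a ⇒ no successor for Q

a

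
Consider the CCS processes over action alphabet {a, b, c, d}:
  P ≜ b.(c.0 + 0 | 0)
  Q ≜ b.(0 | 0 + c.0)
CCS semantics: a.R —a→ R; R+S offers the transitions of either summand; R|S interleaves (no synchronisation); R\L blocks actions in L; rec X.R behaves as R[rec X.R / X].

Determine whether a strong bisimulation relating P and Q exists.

Reachable graph of P (3 states):
  p0 = b.(c.0 + 0 | 0) ⊢ --b--▸ p1
  p1 = c.0 + 0 | 0 ⊢ --c--▸ p2
  p2 = 0 ⊢ ·
Reachable graph of Q (3 states):
  q0 = b.(0 | 0 + c.0) ⊢ --b--▸ q1
  q1 = 0 | 0 + c.0 ⊢ --c--▸ q2
  q2 = 0 ⊢ ·
Partition-refinement fixed point:
  B0 = {p0, q0}
  B1 = {p1, q1}
  B2 = {p2, q2}
p0 ∈ B0, q0 ∈ B0 → same block

P ~ Q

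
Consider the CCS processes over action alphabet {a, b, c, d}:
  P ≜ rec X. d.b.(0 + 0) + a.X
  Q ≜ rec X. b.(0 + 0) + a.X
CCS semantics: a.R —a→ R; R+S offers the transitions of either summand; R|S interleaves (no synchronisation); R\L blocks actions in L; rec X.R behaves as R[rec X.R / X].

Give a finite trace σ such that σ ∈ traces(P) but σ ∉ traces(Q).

d

P's transition system — 3 states:
  p0 = rec X. d.b.(0 + 0) + a.X | -a-> p0, -d-> p1
  p1 = b.(0 + 0) | -b-> p2
  p2 = 0 + 0 | (no moves)
Q's transition system — 2 states:
  q0 = rec X. b.(0 + 0) + a.X | -a-> q0, -b-> q1
  q1 = 0 + 0 | (no moves)
Executing d from P (initial set {p0}):
  [1] d ⇒ {p1}
  — P admits the full trace.
Executing d from Q (initial set {q0}):
  [1] d ⇒ ∅  — Q cannot continue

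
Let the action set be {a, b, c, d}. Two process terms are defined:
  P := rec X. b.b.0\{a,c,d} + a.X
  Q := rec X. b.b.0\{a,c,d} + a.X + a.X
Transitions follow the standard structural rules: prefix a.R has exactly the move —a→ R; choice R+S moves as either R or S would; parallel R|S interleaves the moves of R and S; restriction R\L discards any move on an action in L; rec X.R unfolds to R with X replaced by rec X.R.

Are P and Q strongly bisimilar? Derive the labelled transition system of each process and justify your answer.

P ~ Q

LTS(P): 3 reachable states
  s0 = rec X. b.b.0\{a,c,d} + a.X :: ··a··> s0, ··b··> s1
  s1 = b.0\{a,c,d} :: ··b··> s2
  s2 = 0\{a,c,d} :: (no moves)
LTS(Q): 3 reachable states
  t0 = rec X. b.b.0\{a,c,d} + a.X + a.X :: ··a··> t0, ··b··> t1
  t1 = b.0\{a,c,d} :: ··b··> t2
  t2 = 0\{a,c,d} :: (no moves)
Bisimilarity quotient blocks:
  B0 = {s0, t0}
  B1 = {s1, t1}
  B2 = {s2, t2}
s0 ∈ B0, t0 ∈ B0 → same block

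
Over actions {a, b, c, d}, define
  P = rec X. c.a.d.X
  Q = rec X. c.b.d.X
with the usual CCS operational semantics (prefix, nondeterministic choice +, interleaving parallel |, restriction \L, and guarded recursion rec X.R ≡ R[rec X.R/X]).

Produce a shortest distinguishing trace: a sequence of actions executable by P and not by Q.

ca

P's transition system — 3 states:
  s0 = rec X. c.a.d.X → ··c··> s1
  s1 = a.d.(rec X. c.a.d.X) → ··a··> s2
  s2 = d.(rec X. c.a.d.X) → ··d··> s0
Q's transition system — 3 states:
  t0 = rec X. c.b.d.X → ··c··> t1
  t1 = b.d.(rec X. c.b.d.X) → ··b··> t2
  t2 = d.(rec X. c.b.d.X) → ··d··> t0
Run σ = ⟨ca⟩ on P: start {s0}
  after c @ step 1: {s1}
  after a @ step 2: {s2}
  P completes σ.
Run σ = ⟨ca⟩ on Q: start {t0}
  after c @ step 1: {t1}
  after a @ step 2: ∅ (Q stuck)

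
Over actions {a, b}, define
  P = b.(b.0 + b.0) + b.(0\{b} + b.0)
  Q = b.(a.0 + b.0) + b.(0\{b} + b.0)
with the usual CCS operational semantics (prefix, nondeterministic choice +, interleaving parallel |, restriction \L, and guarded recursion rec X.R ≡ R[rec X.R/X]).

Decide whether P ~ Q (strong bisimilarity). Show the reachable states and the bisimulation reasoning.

Reachable graph of P (4 states):
  s0 = b.(b.0 + b.0) + b.(0\{b} + b.0) has moves -b-> s1, -b-> s2
  s1 = 0\{b} + b.0 has moves -b-> s3
  s2 = b.0 + b.0 has moves -b-> s3
  s3 = 0 has moves stopped
Reachable graph of Q (4 states):
  t0 = b.(a.0 + b.0) + b.(0\{b} + b.0) has moves -b-> t1, -b-> t2
  t1 = 0\{b} + b.0 has moves -b-> t3
  t2 = a.0 + b.0 has moves -a-> t3, -b-> t3
  t3 = 0 has moves stopped
Coarsest stable partition (strong bisimilarity classes):
  B0 = {s0}
  B1 = {s1, s2, t1}
  B2 = {s3, t3}
  B3 = {t0}
  B4 = {t2}
s0 ∈ B0, t0 ∈ B3 → different blocks

P ≁ Q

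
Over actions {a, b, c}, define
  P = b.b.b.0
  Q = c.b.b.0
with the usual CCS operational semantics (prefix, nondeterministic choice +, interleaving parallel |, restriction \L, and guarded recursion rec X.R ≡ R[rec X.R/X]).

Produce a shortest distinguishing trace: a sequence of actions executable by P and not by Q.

b

Reachable graph of P (4 states):
  m0 = b.b.b.0 → ··b··> m1
  m1 = b.b.0 → ··b··> m2
  m2 = b.0 → ··b··> m3
  m3 = 0 → (no moves)
Reachable graph of Q (4 states):
  n0 = c.b.b.0 → ··c··> n1
  n1 = b.b.0 → ··b··> n2
  n2 = b.0 → ··b··> n3
  n3 = 0 → (no moves)
Run σ = ⟨b⟩ on P: start {m0}
  step 1 (b): {m1}
  — P admits the full trace.
Run σ = ⟨b⟩ on Q: start {n0}
  step 1 (b): ∅  — Q cannot continue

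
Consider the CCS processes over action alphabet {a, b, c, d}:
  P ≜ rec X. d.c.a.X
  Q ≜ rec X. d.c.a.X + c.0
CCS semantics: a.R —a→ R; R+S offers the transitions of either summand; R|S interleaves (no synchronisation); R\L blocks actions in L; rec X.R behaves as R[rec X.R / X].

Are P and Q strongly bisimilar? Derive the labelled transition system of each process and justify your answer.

NO

Reachable graph of P (3 states):
  m0 = rec X. d.c.a.X → =d=> m1
  m1 = c.a.(rec X. d.c.a.X) → =c=> m2
  m2 = a.(rec X. d.c.a.X) → =a=> m0
Reachable graph of Q (4 states):
  n0 = rec X. d.c.a.X + c.0 → =c=> n1, =d=> n2
  n1 = 0 → ·
  n2 = c.a.(rec X. d.c.a.X + c.0) → =c=> n3
  n3 = a.(rec X. d.c.a.X + c.0) → =a=> n0
Partition-refinement fixed point:
  B0 = {m0}
  B1 = {m1}
  B2 = {m2}
  B3 = {n0}
  B4 = {n1}
  B5 = {n2}
  B6 = {n3}
m0 ∈ B0, n0 ∈ B3 → different blocks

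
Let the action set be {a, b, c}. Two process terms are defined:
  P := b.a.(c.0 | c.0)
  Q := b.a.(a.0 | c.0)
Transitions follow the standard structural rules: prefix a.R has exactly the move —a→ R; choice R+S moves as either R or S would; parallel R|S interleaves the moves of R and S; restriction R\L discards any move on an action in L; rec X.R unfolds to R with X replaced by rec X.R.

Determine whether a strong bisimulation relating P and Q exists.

Reachable graph of P (6 states):
  m0 = b.a.(c.0 | c.0) :: --b--▸ m1
  m1 = a.(c.0 | c.0) :: --a--▸ m2
  m2 = c.0 | c.0 :: --c--▸ m3, --c--▸ m4
  m3 = 0 | c.0 :: --c--▸ m5
  m4 = c.0 | 0 :: --c--▸ m5
  m5 = 0 | 0 :: stopped
Reachable graph of Q (6 states):
  n0 = b.a.(a.0 | c.0) :: --b--▸ n1
  n1 = a.(a.0 | c.0) :: --a--▸ n2
  n2 = a.0 | c.0 :: --a--▸ n3, --c--▸ n4
  n3 = 0 | c.0 :: --c--▸ n5
  n4 = a.0 | 0 :: --a--▸ n5
  n5 = 0 | 0 :: stopped
Bisimilarity quotient blocks:
  B0 = {m0}
  B1 = {m1}
  B2 = {m2}
  B3 = {m3, m4, n3}
  B4 = {m5, n5}
  B5 = {n0}
  B6 = {n1}
  B7 = {n2}
  B8 = {n4}
m0 ∈ B0, n0 ∈ B5 → different blocks

NO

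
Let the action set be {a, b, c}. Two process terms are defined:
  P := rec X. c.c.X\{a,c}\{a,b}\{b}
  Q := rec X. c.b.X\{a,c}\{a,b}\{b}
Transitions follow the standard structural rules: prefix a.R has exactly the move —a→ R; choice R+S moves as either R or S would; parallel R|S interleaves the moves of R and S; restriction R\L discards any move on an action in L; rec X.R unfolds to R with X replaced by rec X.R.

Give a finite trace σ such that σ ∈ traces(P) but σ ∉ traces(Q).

cc

Reachable graph of P (3 states):
  u0 = rec X. c.c.X\{a,c}\{a,b}\{b} has moves ··c··> u1
  u1 = c.(rec X. c.c.X\{a,c}\{a,b}\{b})\{a,c}\{a,b}\{b} has moves ··c··> u2
  u2 = (rec X. c.c.X\{a,c}\{a,b}\{b})\{a,c}\{a,b}\{b} has moves ∅
Reachable graph of Q (3 states):
  v0 = rec X. c.b.X\{a,c}\{a,b}\{b} has moves ··c··> v1
  v1 = b.(rec X. c.b.X\{a,c}\{a,b}\{b})\{a,c}\{a,b}\{b} has moves ··b··> v2
  v2 = (rec X. c.b.X\{a,c}\{a,b}\{b})\{a,c}\{a,b}\{b} has moves ∅
Run σ = ⟨cc⟩ on P: start {u0}
  step 1 (c): {u1}
  step 2 (c): {u2}
  ✓ P
Run σ = ⟨cc⟩ on Q: start {v0}
  step 1 (c): {v1}
  step 2 (c): ∅  — Q cannot continue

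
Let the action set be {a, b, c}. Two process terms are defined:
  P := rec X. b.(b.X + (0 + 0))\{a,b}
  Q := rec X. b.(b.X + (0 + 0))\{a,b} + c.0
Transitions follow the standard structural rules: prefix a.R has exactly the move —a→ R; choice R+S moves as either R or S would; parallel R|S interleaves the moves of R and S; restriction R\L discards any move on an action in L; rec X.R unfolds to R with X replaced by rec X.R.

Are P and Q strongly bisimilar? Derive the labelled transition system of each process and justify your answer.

NO

Reachable graph of P (2 states):
  s0 = rec X. b.(b.X + (0 + 0))\{a,b} has moves --b--▸ s1
  s1 = (b.(rec X. b.(b.X + (0 + 0))\{a,b}) + (0 + 0))\{a,b} has moves (no moves)
Reachable graph of Q (3 states):
  t0 = rec X. b.(b.X + (0 + 0))\{a,b} + c.0 has moves --b--▸ t1, --c--▸ t2
  t1 = (b.(rec X. b.(b.X + (0 + 0))\{a,b} + c.0) + (0 + 0))\{a,b} has moves (no moves)
  t2 = 0 has moves (no moves)
Bisimilarity quotient blocks:
  B0 = {s0}
  B1 = {s1, t1, t2}
  B2 = {t0}
s0 ∈ B0, t0 ∈ B2 → different blocks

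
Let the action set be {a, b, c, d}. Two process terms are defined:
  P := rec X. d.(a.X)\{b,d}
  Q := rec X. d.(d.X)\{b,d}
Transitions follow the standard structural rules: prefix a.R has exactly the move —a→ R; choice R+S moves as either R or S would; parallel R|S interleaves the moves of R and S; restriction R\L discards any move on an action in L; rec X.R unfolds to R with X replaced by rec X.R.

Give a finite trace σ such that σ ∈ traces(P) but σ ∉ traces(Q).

da

P's transition system — 3 states:
  m0 = rec X. d.(a.X)\{b,d} ⊢ ··d··> m1
  m1 = (a.(rec X. d.(a.X)\{b,d}))\{b,d} ⊢ ··a··> m2
  m2 = (rec X. d.(a.X)\{b,d})\{b,d} ⊢ stopped
Q's transition system — 2 states:
  n0 = rec X. d.(d.X)\{b,d} ⊢ ··d··> n1
  n1 = (d.(rec X. d.(d.X)\{b,d}))\{b,d} ⊢ stopped
Trace ⟨da⟩ through P, begin at {m0}:
  [1] d ⇒ {m1}
  [2] a ⇒ {m2}
  — P admits the full trace.
Trace ⟨da⟩ through Q, begin at {n0}:
  [1] d ⇒ {n1}
  [2] a ⇒ ∅  — Q cannot continue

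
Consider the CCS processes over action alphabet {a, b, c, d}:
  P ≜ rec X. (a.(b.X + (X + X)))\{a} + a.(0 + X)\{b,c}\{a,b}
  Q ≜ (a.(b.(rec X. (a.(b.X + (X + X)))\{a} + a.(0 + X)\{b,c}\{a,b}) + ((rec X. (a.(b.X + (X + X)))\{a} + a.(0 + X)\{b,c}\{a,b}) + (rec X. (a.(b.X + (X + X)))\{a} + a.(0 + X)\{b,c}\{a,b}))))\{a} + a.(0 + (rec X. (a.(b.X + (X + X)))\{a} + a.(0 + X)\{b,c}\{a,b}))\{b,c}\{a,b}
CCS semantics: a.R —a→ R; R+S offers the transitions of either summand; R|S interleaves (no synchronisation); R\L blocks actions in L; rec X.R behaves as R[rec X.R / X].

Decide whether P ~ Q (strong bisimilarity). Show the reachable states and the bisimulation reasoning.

LTS(P): 2 reachable states
  m0 = rec X. (a.(b.X + (X + X)))\{a} + a.(0 + X)\{b,c}\{a,b} has moves -a-> m1
  m1 = (0 + (rec X. (a.(b.X + (X + X)))\{a} + a.(0 + X)\{b,c}\{a,b}))\{b,c}\{a,b} has moves ·
LTS(Q): 2 reachable states
  n0 = (a.(b.(rec X. (a.(b.X + (X + X)))\{a} + a.(0 + X)\{b,c}\{a,b}) + ((rec X. (a.(b.X + (X + X)))\{a} + a.(0 + X)\{b,c}\{a,b}) + (rec X. (a.(b.X + (X + X)))\{a} + a.(0 + X)\{b,c}\{a,b}))))\{a} + a.(0 + (rec X. (a.(b.X + (X + X)))\{a} + a.(0 + X)\{b,c}\{a,b}))\{b,c}\{a,b} has moves -a-> n1
  n1 = (0 + (rec X. (a.(b.X + (X + X)))\{a} + a.(0 + X)\{b,c}\{a,b}))\{b,c}\{a,b} has moves ·
Bisimilarity quotient blocks:
  B0 = {m0, n0}
  B1 = {m1, n1}
m0 ∈ B0, n0 ∈ B0 → same block

P ~ Q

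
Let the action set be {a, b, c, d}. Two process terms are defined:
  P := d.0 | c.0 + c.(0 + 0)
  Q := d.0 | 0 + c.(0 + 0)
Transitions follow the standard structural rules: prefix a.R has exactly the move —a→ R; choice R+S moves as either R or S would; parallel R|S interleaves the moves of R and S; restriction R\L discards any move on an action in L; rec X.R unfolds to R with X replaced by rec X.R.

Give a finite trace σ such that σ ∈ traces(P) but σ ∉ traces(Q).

Reachable graph of P (5 states):
  u0 = d.0 | c.0 + c.(0 + 0) has moves -c-> u1, -c-> u2, -d-> u3
  u1 = 0 + 0 has moves deadlocked
  u2 = d.0 | 0 has moves -d-> u4
  u3 = 0 | c.0 has moves -c-> u4
  u4 = 0 | 0 has moves deadlocked
Reachable graph of Q (3 states):
  v0 = d.0 | 0 + c.(0 + 0) has moves -c-> v1, -d-> v2
  v1 = 0 + 0 has moves deadlocked
  v2 = 0 | 0 has moves deadlocked
Executing cd from P (initial set {u0}):
  [1] c ⇒ {u1, u2}
  [2] d ⇒ {u4}
  — P admits the full trace.
Executing cd from Q (initial set {v0}):
  [1] c ⇒ {v1}
  [2] d ⇒ ∅ (Q stuck)

cd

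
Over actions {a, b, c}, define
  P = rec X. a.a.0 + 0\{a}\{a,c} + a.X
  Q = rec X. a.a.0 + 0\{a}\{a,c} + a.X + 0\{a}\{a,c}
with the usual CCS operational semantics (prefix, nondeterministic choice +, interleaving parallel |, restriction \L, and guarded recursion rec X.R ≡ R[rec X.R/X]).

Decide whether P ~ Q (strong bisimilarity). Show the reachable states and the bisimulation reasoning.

bisimilar

LTS(P): 3 reachable states
  s0 = rec X. a.a.0 + 0\{a}\{a,c} + a.X :: -a-> s0, -a-> s1
  s1 = a.0 :: -a-> s2
  s2 = 0 :: ·
LTS(Q): 3 reachable states
  t0 = rec X. a.a.0 + 0\{a}\{a,c} + a.X + 0\{a}\{a,c} :: -a-> t0, -a-> t1
  t1 = a.0 :: -a-> t2
  t2 = 0 :: ·
Partition-refinement fixed point:
  B0 = {s0, t0}
  B1 = {s1, t1}
  B2 = {s2, t2}
s0 ∈ B0, t0 ∈ B0 → same block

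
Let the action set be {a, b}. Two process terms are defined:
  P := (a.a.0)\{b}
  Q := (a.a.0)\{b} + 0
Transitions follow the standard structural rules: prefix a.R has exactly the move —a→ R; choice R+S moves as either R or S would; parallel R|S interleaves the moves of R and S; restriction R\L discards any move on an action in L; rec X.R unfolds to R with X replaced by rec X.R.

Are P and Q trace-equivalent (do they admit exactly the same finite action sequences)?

YES

LTS(P): 3 reachable states
  s0 = (a.a.0)\{b} :: =a=> s1
  s1 = (a.0)\{b} :: =a=> s2
  s2 = 0\{b} :: ·
LTS(Q): 3 reachable states
  t0 = (a.a.0)\{b} + 0 :: =a=> t1
  t1 = (a.0)\{b} :: =a=> t2
  t2 = 0\{b} :: ·
Coarsest stable partition (strong bisimilarity classes):
  B0 = {s0, t0}
  B1 = {s1, t1}
  B2 = {s2, t2}
s0 ∈ B0, t0 ∈ B0 → same block
Bisimilar ⇒ trace-equivalent.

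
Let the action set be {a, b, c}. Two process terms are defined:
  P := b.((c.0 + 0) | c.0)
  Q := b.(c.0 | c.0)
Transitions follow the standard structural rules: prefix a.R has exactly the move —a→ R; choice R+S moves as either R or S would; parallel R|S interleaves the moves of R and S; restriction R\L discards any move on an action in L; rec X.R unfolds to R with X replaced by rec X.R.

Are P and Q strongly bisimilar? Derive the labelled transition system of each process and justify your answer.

bisimilar

P's transition system — 5 states:
  s0 = b.((c.0 + 0) | c.0) | ··b··> s1
  s1 = (c.0 + 0) | c.0 | ··c··> s2, ··c··> s3
  s2 = (c.0 + 0) | 0 | ··c··> s4
  s3 = 0 | c.0 | ··c··> s4
  s4 = 0 | 0 | ∅
Q's transition system — 5 states:
  t0 = b.(c.0 | c.0) | ··b··> t1
  t1 = c.0 | c.0 | ··c··> t2, ··c··> t3
  t2 = 0 | c.0 | ··c··> t4
  t3 = c.0 | 0 | ··c··> t4
  t4 = 0 | 0 | ∅
Bisimilarity quotient blocks:
  B0 = {s0, t0}
  B1 = {s1, t1}
  B2 = {s2, s3, t2, t3}
  B3 = {s4, t4}
s0 ∈ B0, t0 ∈ B0 → same block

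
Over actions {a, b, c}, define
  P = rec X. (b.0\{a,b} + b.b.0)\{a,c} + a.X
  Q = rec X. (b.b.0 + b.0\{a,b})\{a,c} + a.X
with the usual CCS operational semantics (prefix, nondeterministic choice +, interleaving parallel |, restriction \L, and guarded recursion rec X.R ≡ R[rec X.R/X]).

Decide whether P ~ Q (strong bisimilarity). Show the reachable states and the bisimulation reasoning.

Reachable graph of P (4 states):
  s0 = rec X. (b.0\{a,b} + b.b.0)\{a,c} + a.X :: =a=> s0, =b=> s1, =b=> s2
  s1 = (b.0)\{a,c} :: =b=> s3
  s2 = 0\{a,b}\{a,c} :: stopped
  s3 = 0\{a,c} :: stopped
Reachable graph of Q (4 states):
  t0 = rec X. (b.b.0 + b.0\{a,b})\{a,c} + a.X :: =a=> t0, =b=> t1, =b=> t2
  t1 = (b.0)\{a,c} :: =b=> t3
  t2 = 0\{a,b}\{a,c} :: stopped
  t3 = 0\{a,c} :: stopped
Partition-refinement fixed point:
  B0 = {s0, t0}
  B1 = {s2, s3, t2, t3}
  B2 = {s1, t1}
s0 ∈ B0, t0 ∈ B0 → same block

P ~ Q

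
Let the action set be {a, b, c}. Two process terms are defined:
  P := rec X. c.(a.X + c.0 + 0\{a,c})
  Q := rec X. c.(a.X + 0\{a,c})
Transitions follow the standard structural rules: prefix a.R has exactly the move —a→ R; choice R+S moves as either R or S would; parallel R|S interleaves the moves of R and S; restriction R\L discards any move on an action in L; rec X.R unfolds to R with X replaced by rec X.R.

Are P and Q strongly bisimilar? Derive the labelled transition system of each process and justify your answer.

NO

Reachable graph of P (3 states):
  s0 = rec X. c.(a.X + c.0 + 0\{a,c}) ⊢ --c--▸ s1
  s1 = a.(rec X. c.(a.X + c.0 + 0\{a,c})) + c.0 + 0\{a,c} ⊢ --a--▸ s0, --c--▸ s2
  s2 = 0 ⊢ stopped
Reachable graph of Q (2 states):
  t0 = rec X. c.(a.X + 0\{a,c}) ⊢ --c--▸ t1
  t1 = a.(rec X. c.(a.X + 0\{a,c})) + 0\{a,c} ⊢ --a--▸ t0
Partition-refinement fixed point:
  B0 = {s0}
  B1 = {s1}
  B2 = {s2}
  B3 = {t0}
  B4 = {t1}
s0 ∈ B0, t0 ∈ B3 → different blocks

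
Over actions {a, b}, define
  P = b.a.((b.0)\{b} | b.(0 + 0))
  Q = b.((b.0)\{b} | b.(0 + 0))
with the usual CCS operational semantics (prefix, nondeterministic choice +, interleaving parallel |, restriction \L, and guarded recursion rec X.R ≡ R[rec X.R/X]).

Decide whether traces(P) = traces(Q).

P's transition system — 4 states:
  p0 = b.a.((b.0)\{b} | b.(0 + 0)) ⊢ --b--▸ p1
  p1 = a.((b.0)\{b} | b.(0 + 0)) ⊢ --a--▸ p2
  p2 = (b.0)\{b} | b.(0 + 0) ⊢ --b--▸ p3
  p3 = (b.0)\{b} | (0 + 0) ⊢ stopped
Q's transition system — 3 states:
  q0 = b.((b.0)\{b} | b.(0 + 0)) ⊢ --b--▸ q1
  q1 = (b.0)\{b} | b.(0 + 0) ⊢ --b--▸ q2
  q2 = (b.0)\{b} | (0 + 0) ⊢ stopped
Executing ba from P (initial set {p0}):
  after b @ step 1: {p1}
  after a @ step 2: {p2}
  ✓ P
Executing ba from Q (initial set {q0}):
  after b @ step 1: {q1}
  after a @ step 2: ∅ (Q stuck)

trace-distinct — witness ⟨ba⟩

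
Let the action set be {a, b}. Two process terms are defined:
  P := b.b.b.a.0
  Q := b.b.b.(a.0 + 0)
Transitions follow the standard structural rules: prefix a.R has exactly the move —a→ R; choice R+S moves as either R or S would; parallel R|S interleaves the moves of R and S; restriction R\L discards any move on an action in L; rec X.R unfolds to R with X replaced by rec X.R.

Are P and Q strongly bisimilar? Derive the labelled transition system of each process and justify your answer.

Reachable graph of P (5 states):
  m0 = b.b.b.a.0 → ··b··> m1
  m1 = b.b.a.0 → ··b··> m2
  m2 = b.a.0 → ··b··> m3
  m3 = a.0 → ··a··> m4
  m4 = 0 → deadlocked
Reachable graph of Q (5 states):
  n0 = b.b.b.(a.0 + 0) → ··b··> n1
  n1 = b.b.(a.0 + 0) → ··b··> n2
  n2 = b.(a.0 + 0) → ··b··> n3
  n3 = a.0 + 0 → ··a··> n4
  n4 = 0 → deadlocked
Bisimilarity quotient blocks:
  B0 = {m0, n0}
  B1 = {m1, n1}
  B2 = {m2, n2}
  B3 = {m3, n3}
  B4 = {m4, n4}
m0 ∈ B0, n0 ∈ B0 → same block

bisimilar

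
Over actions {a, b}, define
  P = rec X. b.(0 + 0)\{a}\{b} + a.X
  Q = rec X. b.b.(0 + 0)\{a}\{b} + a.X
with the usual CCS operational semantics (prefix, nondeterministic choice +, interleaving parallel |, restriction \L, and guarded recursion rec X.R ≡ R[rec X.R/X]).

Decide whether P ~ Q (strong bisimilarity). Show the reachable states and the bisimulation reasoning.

P ≁ Q

Reachable graph of P (2 states):
  p0 = rec X. b.(0 + 0)\{a}\{b} + a.X | -a-> p0, -b-> p1
  p1 = (0 + 0)\{a}\{b} | deadlocked
Reachable graph of Q (3 states):
  q0 = rec X. b.b.(0 + 0)\{a}\{b} + a.X | -a-> q0, -b-> q1
  q1 = b.(0 + 0)\{a}\{b} | -b-> q2
  q2 = (0 + 0)\{a}\{b} | deadlocked
Bisimilarity quotient blocks:
  B0 = {p0}
  B1 = {p1, q2}
  B2 = {q0}
  B3 = {q1}
p0 ∈ B0, q0 ∈ B2 → different blocks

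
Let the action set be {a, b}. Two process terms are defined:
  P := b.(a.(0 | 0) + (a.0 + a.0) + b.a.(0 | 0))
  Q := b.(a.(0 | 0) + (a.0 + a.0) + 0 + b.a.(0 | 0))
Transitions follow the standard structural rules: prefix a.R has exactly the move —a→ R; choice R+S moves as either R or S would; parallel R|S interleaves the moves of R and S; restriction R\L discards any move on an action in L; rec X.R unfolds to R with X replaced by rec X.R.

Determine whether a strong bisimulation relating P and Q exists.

Reachable graph of P (5 states):
  m0 = b.(a.(0 | 0) + (a.0 + a.0) + b.a.(0 | 0)) has moves =b=> m1
  m1 = a.(0 | 0) + (a.0 + a.0) + b.a.(0 | 0) has moves =a=> m2, =a=> m3, =b=> m4
  m2 = 0 has moves (no moves)
  m3 = 0 | 0 has moves (no moves)
  m4 = a.(0 | 0) has moves =a=> m3
Reachable graph of Q (5 states):
  n0 = b.(a.(0 | 0) + (a.0 + a.0) + 0 + b.a.(0 | 0)) has moves =b=> n1
  n1 = a.(0 | 0) + (a.0 + a.0) + 0 + b.a.(0 | 0) has moves =a=> n2, =a=> n3, =b=> n4
  n2 = 0 has moves (no moves)
  n3 = 0 | 0 has moves (no moves)
  n4 = a.(0 | 0) has moves =a=> n3
Bisimilarity quotient blocks:
  B0 = {m0, n0}
  B1 = {m1, n1}
  B2 = {m2, m3, n2, n3}
  B3 = {m4, n4}
m0 ∈ B0, n0 ∈ B0 → same block

P ~ Q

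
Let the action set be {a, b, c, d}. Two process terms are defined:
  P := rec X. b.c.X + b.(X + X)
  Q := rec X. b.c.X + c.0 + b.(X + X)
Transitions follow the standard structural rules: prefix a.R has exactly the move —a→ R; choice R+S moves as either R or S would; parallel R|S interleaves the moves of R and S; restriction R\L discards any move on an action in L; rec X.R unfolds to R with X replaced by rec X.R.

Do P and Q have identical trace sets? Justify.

Reachable graph of P (3 states):
  m0 = rec X. b.c.X + b.(X + X) ⊢ --b--▸ m1, --b--▸ m2
  m1 = (rec X. b.c.X + b.(X + X)) + (rec X. b.c.X + b.(X + X)) ⊢ --b--▸ m1, --b--▸ m2
  m2 = c.(rec X. b.c.X + b.(X + X)) ⊢ --c--▸ m0
Reachable graph of Q (4 states):
  n0 = rec X. b.c.X + c.0 + b.(X + X) ⊢ --b--▸ n1, --b--▸ n2, --c--▸ n3
  n1 = (rec X. b.c.X + c.0 + b.(X + X)) + (rec X. b.c.X + c.0 + b.(X + X)) ⊢ --b--▸ n1, --b--▸ n2, --c--▸ n3
  n2 = c.(rec X. b.c.X + c.0 + b.(X + X)) ⊢ --c--▸ n0
  n3 = 0 ⊢ deadlocked
Run σ = ⟨c⟩ on Q: start {n0}
  after c @ step 1: {n3}
  — Q admits the full trace.
Run σ = ⟨c⟩ on P: start {m0}
  after c @ step 1: ∅  — P cannot continue

traces(P) ≠ traces(Q) — witness ⟨c⟩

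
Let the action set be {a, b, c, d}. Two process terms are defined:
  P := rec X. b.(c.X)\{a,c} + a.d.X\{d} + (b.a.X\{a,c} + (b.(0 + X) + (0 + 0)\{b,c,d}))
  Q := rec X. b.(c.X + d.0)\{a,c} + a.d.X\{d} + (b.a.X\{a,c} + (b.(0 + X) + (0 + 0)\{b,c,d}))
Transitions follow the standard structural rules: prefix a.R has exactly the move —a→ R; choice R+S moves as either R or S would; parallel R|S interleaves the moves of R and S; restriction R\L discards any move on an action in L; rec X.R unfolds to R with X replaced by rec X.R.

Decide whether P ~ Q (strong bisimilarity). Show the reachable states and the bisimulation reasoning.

P ≁ Q

Reachable graph of P (18 states):
  p0 = rec X. b.(c.X)\{a,c} + a.d.X\{d} + (b.a.X\{a,c} + (b.(0 + X) + (0 + 0)\{b,c,d})) | =a=> p1, =b=> p2, =b=> p3, =b=> p4
  p1 = d.(rec X. b.(c.X)\{a,c} + a.d.X\{d} + (b.a.X\{a,c} + (b.(0 + X) + (0 + 0)\{b,c,d})))\{d} | =d=> p5
  p2 = (c.(rec X. b.(c.X)\{a,c} + a.d.X\{d} + (b.a.X\{a,c} + (b.(0 + X) + (0 + 0)\{b,c,d}))))\{a,c} | (no moves)
  p3 = 0 + (rec X. b.(c.X)\{a,c} + a.d.X\{d} + (b.a.X\{a,c} + (b.(0 + X) + (0 + 0)\{b,c,d}))) | =a=> p1, =b=> p2, =b=> p3, =b=> p4
  p4 = a.(rec X. b.(c.X)\{a,c} + a.d.X\{d} + (b.a.X\{a,c} + (b.(0 + X) + (0 + 0)\{b,c,d})))\{a,c} | =a=> p6
  p5 = (rec X. b.(c.X)\{a,c} + a.d.X\{d} + (b.a.X\{a,c} + (b.(0 + X) + (0 + 0)\{b,c,d})))\{d} | =a=> p7, =b=> p10, =b=> p8, =b=> p9
  p6 = (rec X. b.(c.X)\{a,c} + a.d.X\{d} + (b.a.X\{a,c} + (b.(0 + X) + (0 + 0)\{b,c,d})))\{a,c} | =b=> p11, =b=> p12, =b=> p13
  p7 = (d.(rec X. b.(c.X)\{a,c} + a.d.X\{d} + (b.a.X\{a,c} + (b.(0 + X) + (0 + 0)\{b,c,d})))\{d})\{d} | (no moves)
  p8 = (0 + (rec X. b.(c.X)\{a,c} + a.d.X\{d} + (b.a.X\{a,c} + (b.(0 + X) + (0 + 0)\{b,c,d}))))\{d} | =a=> p7, =b=> p10, =b=> p8, =b=> p9
  p9 = (a.(rec X. b.(c.X)\{a,c} + a.d.X\{d} + (b.a.X\{a,c} + (b.(0 + X) + (0 + 0)\{b,c,d})))\{a,c})\{d} | =a=> p14
  p10 = (c.(rec X. b.(c.X)\{a,c} + a.d.X\{d} + (b.a.X\{a,c} + (b.(0 + X) + (0 + 0)\{b,c,d}))))\{a,c}\{d} | (no moves)
  p11 = (0 + (rec X. b.(c.X)\{a,c} + a.d.X\{d} + (b.a.X\{a,c} + (b.(0 + X) + (0 + 0)\{b,c,d}))))\{a,c} | =b=> p11, =b=> p12, =b=> p13
  p12 = (a.(rec X. b.(c.X)\{a,c} + a.d.X\{d} + (b.a.X\{a,c} + (b.(0 + X) + (0 + 0)\{b,c,d})))\{a,c})\{a,c} | (no moves)
  p13 = (c.(rec X. b.(c.X)\{a,c} + a.d.X\{d} + (b.a.X\{a,c} + (b.(0 + X) + (0 + 0)\{b,c,d}))))\{a,c}\{a,c} | (no moves)
  p14 = (rec X. b.(c.X)\{a,c} + a.d.X\{d} + (b.a.X\{a,c} + (b.(0 + X) + (0 + 0)\{b,c,d})))\{a,c}\{d} | =b=> p15, =b=> p16, =b=> p17
  p15 = (0 + (rec X. b.(c.X)\{a,c} + a.d.X\{d} + (b.a.X\{a,c} + (b.(0 + X) + (0 + 0)\{b,c,d}))))\{a,c}\{d} | =b=> p15, =b=> p16, =b=> p17
  p16 = (a.(rec X. b.(c.X)\{a,c} + a.d.X\{d} + (b.a.X\{a,c} + (b.(0 + X) + (0 + 0)\{b,c,d})))\{a,c})\{a,c}\{d} | (no moves)
  p17 = (c.(rec X. b.(c.X)\{a,c} + a.d.X\{d} + (b.a.X\{a,c} + (b.(0 + X) + (0 + 0)\{b,c,d}))))\{a,c}\{a,c}\{d} | (no moves)
Reachable graph of Q (20 states):
  q0 = rec X. b.(c.X + d.0)\{a,c} + a.d.X\{d} + (b.a.X\{a,c} + (b.(0 + X) + (0 + 0)\{b,c,d})) | =a=> q1, =b=> q2, =b=> q3, =b=> q4
  q1 = d.(rec X. b.(c.X + d.0)\{a,c} + a.d.X\{d} + (b.a.X\{a,c} + (b.(0 + X) + (0 + 0)\{b,c,d})))\{d} | =d=> q5
  q2 = (c.(rec X. b.(c.X + d.0)\{a,c} + a.d.X\{d} + (b.a.X\{a,c} + (b.(0 + X) + (0 + 0)\{b,c,d}))) + d.0)\{a,c} | =d=> q6
  q3 = 0 + (rec X. b.(c.X + d.0)\{a,c} + a.d.X\{d} + (b.a.X\{a,c} + (b.(0 + X) + (0 + 0)\{b,c,d}))) | =a=> q1, =b=> q2, =b=> q3, =b=> q4
  q4 = a.(rec X. b.(c.X + d.0)\{a,c} + a.d.X\{d} + (b.a.X\{a,c} + (b.(0 + X) + (0 + 0)\{b,c,d})))\{a,c} | =a=> q7
  q5 = (rec X. b.(c.X + d.0)\{a,c} + a.d.X\{d} + (b.a.X\{a,c} + (b.(0 + X) + (0 + 0)\{b,c,d})))\{d} | =a=> q8, =b=> q10, =b=> q11, =b=> q9
  q6 = 0\{a,c} | (no moves)
  q7 = (rec X. b.(c.X + d.0)\{a,c} + a.d.X\{d} + (b.a.X\{a,c} + (b.(0 + X) + (0 + 0)\{b,c,d})))\{a,c} | =b=> q12, =b=> q13, =b=> q14
  q8 = (d.(rec X. b.(c.X + d.0)\{a,c} + a.d.X\{d} + (b.a.X\{a,c} + (b.(0 + X) + (0 + 0)\{b,c,d})))\{d})\{d} | (no moves)
  q9 = (0 + (rec X. b.(c.X + d.0)\{a,c} + a.d.X\{d} + (b.a.X\{a,c} + (b.(0 + X) + (0 + 0)\{b,c,d}))))\{d} | =a=> q8, =b=> q10, =b=> q11, =b=> q9
  q10 = (a.(rec X. b.(c.X + d.0)\{a,c} + a.d.X\{d} + (b.a.X\{a,c} + (b.(0 + X) + (0 + 0)\{b,c,d})))\{a,c})\{d} | =a=> q15
  q11 = (c.(rec X. b.(c.X + d.0)\{a,c} + a.d.X\{d} + (b.a.X\{a,c} + (b.(0 + X) + (0 + 0)\{b,c,d}))) + d.0)\{a,c}\{d} | (no moves)
  q12 = (0 + (rec X. b.(c.X + d.0)\{a,c} + a.d.X\{d} + (b.a.X\{a,c} + (b.(0 + X) + (0 + 0)\{b,c,d}))))\{a,c} | =b=> q12, =b=> q13, =b=> q14
  q13 = (a.(rec X. b.(c.X + d.0)\{a,c} + a.d.X\{d} + (b.a.X\{a,c} + (b.(0 + X) + (0 + 0)\{b,c,d})))\{a,c})\{a,c} | (no moves)
  q14 = (c.(rec X. b.(c.X + d.0)\{a,c} + a.d.X\{d} + (b.a.X\{a,c} + (b.(0 + X) + (0 + 0)\{b,c,d}))) + d.0)\{a,c}\{a,c} | =d=> q16
  q15 = (rec X. b.(c.X + d.0)\{a,c} + a.d.X\{d} + (b.a.X\{a,c} + (b.(0 + X) + (0 + 0)\{b,c,d})))\{a,c}\{d} | =b=> q17, =b=> q18, =b=> q19
  q16 = 0\{a,c}\{a,c} | (no moves)
  q17 = (0 + (rec X. b.(c.X + d.0)\{a,c} + a.d.X\{d} + (b.a.X\{a,c} + (b.(0 + X) + (0 + 0)\{b,c,d}))))\{a,c}\{d} | =b=> q17, =b=> q18, =b=> q19
  q18 = (a.(rec X. b.(c.X + d.0)\{a,c} + a.d.X\{d} + (b.a.X\{a,c} + (b.(0 + X) + (0 + 0)\{b,c,d})))\{a,c})\{a,c}\{d} | (no moves)
  q19 = (c.(rec X. b.(c.X + d.0)\{a,c} + a.d.X\{d} + (b.a.X\{a,c} + (b.(0 + X) + (0 + 0)\{b,c,d}))) + d.0)\{a,c}\{a,c}\{d} | (no moves)
Bisimilarity quotient blocks:
  B0 = {p0, p3}
  B1 = {p4, p9, q10}
  B2 = {p11, p14, p15, p6, q15, q17}
  B3 = {p10, p12, p13, p16, p17, p2, p7, q11, q13, q16, q18, q19, q6, q8}
  B4 = {p1, q1}
  B5 = {p5, p8, q5, q9}
  B6 = {q0, q3}
  B7 = {q14, q2}
  B8 = {q4}
  B9 = {q12, q7}
p0 ∈ B0, q0 ∈ B6 → different blocks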